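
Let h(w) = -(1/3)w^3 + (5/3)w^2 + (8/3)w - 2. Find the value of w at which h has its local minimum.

Critical points: h'(w) = -w^2 + (10/3)w + 8/3 vanishes at w = -2/3, 4.
h''(w) = -2w + 10/3. h''(-2/3) = 14/3 > 0 ⇒ local minimum; h''(4) = -14/3 < 0 ⇒ local maximum.
The local minimum is h(-2/3) = -238/81.

-2/3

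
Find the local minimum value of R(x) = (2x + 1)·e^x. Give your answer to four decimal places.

Differentiating with the product rule gives R'(x) = (2x + 3)·e^x. Since e^x > 0, the only critical point is x = -3/2.
R''(-3/2) has the same sign as 2 > 0, so this is a local minimum.
R(-3/2) = (-2)·e^(-3/2) ≈ -0.4463.

-0.4463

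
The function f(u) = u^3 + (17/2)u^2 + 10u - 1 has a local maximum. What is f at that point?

73/2

f'(u) = 3u^2 + 17u + 10 = 0 at u = -5, -2/3.
f''(u) = 6u + 17. f''(-5) = -13 < 0 ⇒ local maximum; f''(-2/3) = 13 > 0 ⇒ local minimum.
So the local maximum value is f(-5) = 73/2.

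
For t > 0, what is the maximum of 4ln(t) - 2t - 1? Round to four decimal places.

g'(t) = 4/t − 2 = 0 gives t = 2.
g''(t) = -4/t², which is negative for t > 0, so this is a local maximum.
g(2) = 4·ln(2) - 4 - 1 ≈ -2.2274.

-2.2274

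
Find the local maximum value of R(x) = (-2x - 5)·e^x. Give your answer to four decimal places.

By the product rule, R'(x) = (-2x - 7)·e^x. Since e^x > 0, the only critical point is x = -7/2.
R''(-7/2) has the same sign as -2 < 0, so this is a local maximum.
R(-7/2) = (2)·e^(-7/2) ≈ 0.0604.

0.0604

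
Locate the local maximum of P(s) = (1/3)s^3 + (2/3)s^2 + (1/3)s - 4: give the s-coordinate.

Critical points: P'(s) = s^2 + (4/3)s + 1/3 vanishes at s = -1, -1/3.
Second-derivative test with P''(s) = 2s + 4/3: P''(-1) = -2/3 < 0 ⇒ local maximum; P''(-1/3) = 2/3 > 0 ⇒ local minimum.
The local maximum is P(-1) = -4.

-1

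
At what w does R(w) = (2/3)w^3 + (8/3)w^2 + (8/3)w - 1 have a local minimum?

Critical points: R'(w) = 2w^2 + (16/3)w + 8/3 vanishes at w = -2, -2/3.
Second-derivative test with R''(w) = 4w + 16/3: R''(-2) = -8/3 < 0 ⇒ local maximum; R''(-2/3) = 8/3 > 0 ⇒ local minimum.
Thus R has its local minimum at w = -2/3, with value -145/81.

-2/3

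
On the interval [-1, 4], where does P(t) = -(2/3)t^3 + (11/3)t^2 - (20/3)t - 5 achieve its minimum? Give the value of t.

P'(t) = -2t^2 + (22/3)t - 20/3, which vanishes at t = 5/3 and t = 2.
Compare values at every candidate in [-1, 4]: P(-1) = 6; P(5/3) = -730/81; P(2) = -9; P(4) = -47/3.
So the minimum is P(4) = -47/3.

4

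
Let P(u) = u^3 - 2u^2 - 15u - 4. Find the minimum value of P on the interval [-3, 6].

P'(u) = 3u^2 - 4u - 15, which vanishes at u = -5/3 and u = 3.
Candidates: P(-3) = -4; P(-5/3) = 292/27; P(3) = -40; P(6) = 50.
So the minimum is P(3) = -40.

-40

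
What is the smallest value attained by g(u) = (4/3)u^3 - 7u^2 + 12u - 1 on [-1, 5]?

-64/3

g'(u) = 4u^2 - 14u + 12, which vanishes at u = 3/2 and u = 2.
Candidates: g(-1) = -64/3; g(3/2) = 23/4; g(2) = 17/3; g(5) = 152/3.
The minimum over the interval is -64/3, attained at u = -1.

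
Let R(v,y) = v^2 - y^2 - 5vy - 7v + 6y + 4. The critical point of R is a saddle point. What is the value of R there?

-107/29

∂R/∂v = 2v - 5y - 7 = 0 and ∂R/∂y = -5v - 2y + 6 = 0, so (v, y) = (44/29, -23/29).
The Hessian has R_{vv} = 2, R_{yy} = -2, R_{vy} = -5, giving D = -29 < 0, so the point is a saddle point.
R(44/29, -23/29) = -107/29.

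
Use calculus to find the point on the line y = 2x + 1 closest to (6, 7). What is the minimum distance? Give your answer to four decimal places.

2.6833

Minimize D(x)^2 = (x - 6)^2 + (2x - 6)^2.
d/dx[D^2] = 2(x - 6) + 2·2·(2x - 6) = 0 ⇒ x = 18/5.
Then y = 41/5 and the distance is √(36/5) ≈ 2.6833.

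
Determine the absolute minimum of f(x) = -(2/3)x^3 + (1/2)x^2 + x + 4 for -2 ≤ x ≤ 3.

-13/2

The derivative is -2x^2 + x + 1, which vanishes at x = -1/2 and x = 1.
Evaluating at the critical points and endpoints: f(-2) = 28/3,  f(-1/2) = 89/24,  f(1) = 29/6,  f(3) = -13/2.
Hence the absolute minimum is -13/2 at x = 3.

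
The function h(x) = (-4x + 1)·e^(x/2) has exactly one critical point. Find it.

h'(x) = (-4)·e^(x/2) + (-4x + 1)·(1/2)·e^(x/2) = (-2x - 7/2)·e^(x/2). Since e^(x/2) > 0, the only critical point is x = -7/4.
h''(-7/4) has the same sign as -2 < 0, so this is a local maximum.
h(-7/4) = (8)·e^(-7/8) ≈ 3.3349.

-7/4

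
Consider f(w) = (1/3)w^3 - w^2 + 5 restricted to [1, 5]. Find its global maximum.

The derivative is w^2 - 2w, whose only zero in [1, 5] is w = 2.
Candidates: f(1) = 13/3,  f(2) = 11/3,  f(5) = 65/3.
The maximum over the interval is 65/3, attained at w = 5.

65/3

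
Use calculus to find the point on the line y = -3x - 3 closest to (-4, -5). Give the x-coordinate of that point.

Minimize D(x)^2 = (x + 4)^2 + (-3x + 2)^2.
d/dx[D^2] = 2(x + 4) + 2·(-3)·(-3x + 2) = 0 ⇒ x = 1/5.
Then y = -18/5 and the distance is √(98/5) ≈ 4.4272.

1/5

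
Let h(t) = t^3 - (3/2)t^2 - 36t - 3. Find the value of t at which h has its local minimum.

4

Critical points: h'(t) = 3t^2 - 3t - 36 vanishes at t = -3, 4.
Second-derivative test with h''(t) = 6t - 3: h''(-3) = -21 < 0 ⇒ local maximum; h''(4) = 21 > 0 ⇒ local minimum.
Thus h has its local minimum at t = 4, with value -107.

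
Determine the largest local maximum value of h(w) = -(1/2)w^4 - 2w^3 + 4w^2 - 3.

61

Critical points: h'(w) = -2w^3 - 6w^2 + 8w vanishes at w = -4, 0, 1.
Second-derivative test with h''(w) = -6w^2 - 12w + 8: h''(-4) = -40 < 0 ⇒ local maximum; h''(0) = 8 > 0 ⇒ local minimum; h''(1) = -10 < 0 ⇒ local maximum.
So the largest local maximum value is h(-4) = 61.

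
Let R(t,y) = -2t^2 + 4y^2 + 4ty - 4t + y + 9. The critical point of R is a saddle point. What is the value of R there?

85/8

∂R/∂t = -4t + 4y - 4 = 0 and ∂R/∂y = 4t + 8y + 1 = 0, so (t, y) = (-3/4, 1/4).
The Hessian has R_{tt} = -4, R_{yy} = 8, R_{ty} = 4, giving D = -48 < 0, so the point is a saddle point.
R(-3/4, 1/4) = 85/8.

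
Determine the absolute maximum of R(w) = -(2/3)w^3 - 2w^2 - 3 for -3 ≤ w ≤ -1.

-3

R'(w) = -2w^2 - 4w, whose only zero in [-3, -1] is w = -2.
Evaluating at the critical points and endpoints: R(-3) = -3, R(-2) = -17/3, R(-1) = -13/3.
So the maximum is R(-3) = -3.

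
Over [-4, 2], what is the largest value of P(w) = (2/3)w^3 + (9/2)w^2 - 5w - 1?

The derivative is 2w^2 + 9w - 5, whose only zero in [-4, 2] is w = 1/2.
Candidates: P(-4) = 145/3,  P(1/2) = -55/24,  P(2) = 37/3.
Hence the absolute maximum is 145/3 at w = -4.

145/3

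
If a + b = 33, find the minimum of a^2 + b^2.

1089/2

With a + b = 33, a^2 + b^2 = a^2 + (33 − a)^2.
The derivative 2a − 2(33 − a) = 4a − 66 vanishes at a = 33/2; second derivative 4 > 0, a minimum.
The minimum is 2·(33/2)^2 = 1089/2.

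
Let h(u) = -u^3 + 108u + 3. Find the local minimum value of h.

h'(u) = -3u^2 + 108 = 0 at u = -6, 6.
h''(u) = -6u. h''(-6) = 36 > 0 ⇒ local minimum; h''(6) = -36 < 0 ⇒ local maximum.
Thus h has its local minimum at u = -6, with value -429.

-429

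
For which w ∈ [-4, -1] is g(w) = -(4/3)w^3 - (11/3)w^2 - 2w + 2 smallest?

-3/2

The derivative is -4w^2 - (22/3)w - 2, whose only zero in [-4, -1] is w = -3/2.
Compare values at every candidate in [-4, -1]: g(-4) = 110/3, g(-3/2) = 5/4, g(-1) = 5/3.
So the minimum is g(-3/2) = 5/4.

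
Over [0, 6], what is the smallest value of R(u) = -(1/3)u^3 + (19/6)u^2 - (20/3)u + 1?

Differentiating, R'(u) = -u^2 + (19/3)u - 20/3; which vanishes at u = 4/3 and u = 5.
Evaluating at the critical points and endpoints: R(0) = 1, R(4/3) = -247/81, R(5) = 31/6, R(6) = 3.
So the minimum is R(4/3) = -247/81.

-247/81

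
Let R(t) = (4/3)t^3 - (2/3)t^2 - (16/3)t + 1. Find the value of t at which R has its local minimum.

R'(t) = 4t^2 - (4/3)t - 16/3 = 0 at t = -1, 4/3.
R''(t) = 8t - 4/3. R''(-1) = -28/3 < 0 ⇒ local maximum; R''(4/3) = 28/3 > 0 ⇒ local minimum.
Thus R has its local minimum at t = 4/3, with value -335/81.

4/3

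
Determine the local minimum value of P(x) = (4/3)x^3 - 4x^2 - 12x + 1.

-35

P'(x) = 4x^2 - 8x - 12 = 0 at x = -1, 3.
Second-derivative test with P''(x) = 8x - 8: P''(-1) = -16 < 0 ⇒ local maximum; P''(3) = 16 > 0 ⇒ local minimum.
The local minimum is P(3) = -35.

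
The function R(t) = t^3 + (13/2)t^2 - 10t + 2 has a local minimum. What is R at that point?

R'(t) = 3t^2 + 13t - 10. Setting R'(t) = 0 gives t ∈ {-5, 2/3}.
Since R''(t) = 6t + 13, we get R''(-5) = -17 < 0 ⇒ local maximum; R''(2/3) = 17 > 0 ⇒ local minimum.
The local minimum is R(2/3) = -40/27.

-40/27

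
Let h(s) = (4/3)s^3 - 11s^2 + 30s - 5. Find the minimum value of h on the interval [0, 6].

-5

The derivative is 4s^2 - 22s + 30, which vanishes at s = 5/2 and s = 3.
Compare values at every candidate in [0, 6]: h(0) = -5,  h(5/2) = 265/12,  h(3) = 22,  h(6) = 67.
So the minimum is h(0) = -5.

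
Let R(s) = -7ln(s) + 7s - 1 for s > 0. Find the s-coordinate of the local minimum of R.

1

R'(s) = -7/s + 7 = 0 gives s = 1.
R''(s) = 7/s², which is positive for s > 0, so this is a local minimum.
R(1) = -7·ln(1) + 7 - 1 ≈ 6.0000.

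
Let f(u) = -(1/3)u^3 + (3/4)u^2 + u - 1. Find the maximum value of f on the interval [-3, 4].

Differentiating, f'(u) = -u^2 + (3/2)u + 1; which vanishes at u = -1/2 and u = 2.
Candidates: f(-3) = 47/4; f(-1/2) = -61/48; f(2) = 4/3; f(4) = -19/3.
Hence the absolute maximum is 47/4 at u = -3.

47/4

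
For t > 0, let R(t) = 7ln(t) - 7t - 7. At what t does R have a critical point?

1

R'(t) = 7/t − 7 = 0 gives t = 1.
R''(t) = -7/t², which is negative for t > 0, so this is a local maximum.
R(1) = 7·ln(1) - 7 - 7 ≈ -14.0000.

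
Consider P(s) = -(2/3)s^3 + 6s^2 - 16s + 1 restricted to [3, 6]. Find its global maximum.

Differentiating, P'(s) = -2s^2 + 12s - 16; whose only zero in [3, 6] is s = 4.
Evaluating at the critical points and endpoints: P(3) = -11, P(4) = -29/3, P(6) = -23.
So the maximum is P(4) = -29/3.

-29/3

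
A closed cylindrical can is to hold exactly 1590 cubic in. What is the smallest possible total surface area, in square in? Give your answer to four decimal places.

754.1296

With radius r and height h, πr²h = 1590 so h = 1590/(πr²), and S(r) = 2πr² + 2πrh = 2πr² + 2·1590/r.
S'(r) = 4πr − 2·1590/r² = 0 ⇒ r³ = 1590/(2π), so r ≈ 6.3252 and h = 2r ≈ 12.6503.
S''(r) = 4π + 4·1590/r³ > 0, so this is the minimum; S ≈ 754.1296.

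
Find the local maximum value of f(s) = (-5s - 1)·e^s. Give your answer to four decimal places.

1.5060

f'(s) = (-5)·e^s + (-5s - 1)·1·e^s = (-5s - 6)·e^s. Since e^s > 0, the only critical point is s = -6/5.
f''(-6/5) has the same sign as -5 < 0, so this is a local maximum.
f(-6/5) = (5)·e^(-6/5) ≈ 1.5060.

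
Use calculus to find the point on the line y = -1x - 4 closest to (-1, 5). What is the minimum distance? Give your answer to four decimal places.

5.6569

Minimize D(x)^2 = (x + 1)^2 + (-x - 9)^2.
d/dx[D^2] = 2(x + 1) + 2·(-1)·(-x - 9) = 0 ⇒ x = -5.
Then y = 1 and the distance is √(32) ≈ 5.6569.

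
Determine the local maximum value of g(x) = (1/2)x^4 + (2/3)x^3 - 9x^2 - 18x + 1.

g'(x) = 2x^3 + 2x^2 - 18x - 18. Setting g'(x) = 0 gives x ∈ {-3, -1, 3}.
g''(x) = 6x^2 + 4x - 18. g''(-3) = 24 > 0 ⇒ local minimum; g''(-1) = -16 < 0 ⇒ local maximum; g''(3) = 48 > 0 ⇒ local minimum.
The local maximum is g(-1) = 59/6.

59/6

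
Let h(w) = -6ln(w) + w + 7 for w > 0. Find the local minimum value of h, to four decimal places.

2.2494

h'(w) = -6/w + 1 = 0 gives w = 6.
h''(w) = 6/w², which is positive for w > 0, so this is a local minimum.
h(6) = -6·ln(6) + 6 + 7 ≈ 2.2494.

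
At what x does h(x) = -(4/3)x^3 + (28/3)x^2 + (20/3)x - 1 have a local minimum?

-1/3

Critical points: h'(x) = -4x^2 + (56/3)x + 20/3 vanishes at x = -1/3, 5.
Since h''(x) = -8x + 56/3, we get h''(-1/3) = 64/3 > 0 ⇒ local minimum; h''(5) = -64/3 < 0 ⇒ local maximum.
So the local minimum value is h(-1/3) = -173/81.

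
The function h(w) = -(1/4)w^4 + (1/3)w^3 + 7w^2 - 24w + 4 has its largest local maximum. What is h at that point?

h'(w) = -w^3 + w^2 + 14w - 24. Setting h'(w) = 0 gives w ∈ {-4, 2, 3}.
h''(w) = -3w^2 + 2w + 14. h''(-4) = -42 < 0 ⇒ local maximum; h''(2) = 6 > 0 ⇒ local minimum; h''(3) = -7 < 0 ⇒ local maximum.
So the largest local maximum value is h(-4) = 380/3.

380/3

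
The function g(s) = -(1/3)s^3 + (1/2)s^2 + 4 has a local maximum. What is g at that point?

25/6

g'(s) = -s^2 + s. Setting g'(s) = 0 gives s ∈ {0, 1}.
Second-derivative test with g''(s) = -2s + 1: g''(0) = 1 > 0 ⇒ local minimum; g''(1) = -1 < 0 ⇒ local maximum.
The local maximum is g(1) = 25/6.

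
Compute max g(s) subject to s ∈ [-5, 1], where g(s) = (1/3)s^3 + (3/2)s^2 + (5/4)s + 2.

61/12

The derivative is s^2 + 3s + 5/4, which vanishes at s = -5/2 and s = -1/2.
Compare values at every candidate in [-5, 1]: g(-5) = -101/12,  g(-5/2) = 73/24,  g(-1/2) = 41/24,  g(1) = 61/12.
Hence the absolute maximum is 61/12 at s = 1.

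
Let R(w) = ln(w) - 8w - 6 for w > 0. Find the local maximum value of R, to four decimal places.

-9.0794

R'(w) = 1/w − 8 = 0 gives w = 1/8.
R''(w) = -1/w², which is negative for w > 0, so this is a local maximum.
R(1/8) = 1·ln(1/8) - 1 - 6 ≈ -9.0794.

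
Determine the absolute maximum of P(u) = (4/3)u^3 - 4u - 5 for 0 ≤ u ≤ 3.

19

P'(u) = 4u^2 - 4, whose only zero in [0, 3] is u = 1.
Candidates: P(0) = -5, P(1) = -23/3, P(3) = 19.
So the maximum is P(3) = 19.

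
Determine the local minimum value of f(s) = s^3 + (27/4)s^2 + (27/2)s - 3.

-183/16

f'(s) = 3s^2 + (27/2)s + 27/2 = 0 at s = -3, -3/2.
Since f''(s) = 6s + 27/2, we get f''(-3) = -9/2 < 0 ⇒ local maximum; f''(-3/2) = 9/2 > 0 ⇒ local minimum.
The local minimum is f(-3/2) = -183/16.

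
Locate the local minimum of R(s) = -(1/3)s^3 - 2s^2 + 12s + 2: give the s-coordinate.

-6

Critical points: R'(s) = -s^2 - 4s + 12 vanishes at s = -6, 2.
Since R''(s) = -2s - 4, we get R''(-6) = 8 > 0 ⇒ local minimum; R''(2) = -8 < 0 ⇒ local maximum.
Thus R has its local minimum at s = -6, with value -70.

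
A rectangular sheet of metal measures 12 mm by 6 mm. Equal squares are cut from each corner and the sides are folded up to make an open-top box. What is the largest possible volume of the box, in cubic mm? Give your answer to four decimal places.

41.5692

With cut size x, the volume is V(x) = x(12 − 2x)(6 − 2x) for 0 < x < 3.
V'(x) = 12x^2 − 72x + 72. Setting V'(x) = 0 gives x ≈ 1.2679 (the root in (0, 3)).
V''(x) = 24x − 72 is negative there, so this is the maximum; V ≈ 41.5692.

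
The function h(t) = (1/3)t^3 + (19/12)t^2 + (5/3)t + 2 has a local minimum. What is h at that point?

Critical points: h'(t) = t^2 + (19/6)t + 5/3 vanishes at t = -5/2, -2/3.
Second-derivative test with h''(t) = 2t + 19/6: h''(-5/2) = -11/6 < 0 ⇒ local maximum; h''(-2/3) = 11/6 > 0 ⇒ local minimum.
The local minimum is h(-2/3) = 121/81.

121/81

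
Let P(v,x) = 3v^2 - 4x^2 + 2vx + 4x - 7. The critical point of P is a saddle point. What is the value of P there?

-79/13

∂P/∂v = 6v + 2x = 0 and ∂P/∂x = 2v - 8x + 4 = 0, so (v, x) = (-2/13, 6/13).
The Hessian has P_{vv} = 6, P_{xx} = -8, P_{vx} = 2, giving D = -52 < 0, so the point is a saddle point.
P(-2/13, 6/13) = -79/13.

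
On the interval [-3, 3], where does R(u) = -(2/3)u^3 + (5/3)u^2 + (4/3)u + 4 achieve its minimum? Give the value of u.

The derivative is -2u^2 + (10/3)u + 4/3, which vanishes at u = -1/3 and u = 2.
Compare values at every candidate in [-3, 3]: R(-3) = 33, R(-1/3) = 305/81, R(2) = 8, R(3) = 5.
Hence the absolute minimum is 305/81 at u = -1/3.

-1/3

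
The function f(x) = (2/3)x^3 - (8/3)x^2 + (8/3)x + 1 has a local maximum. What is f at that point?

145/81

f'(x) = 2x^2 - (16/3)x + 8/3 = 0 at x = 2/3, 2.
f''(x) = 4x - 16/3. f''(2/3) = -8/3 < 0 ⇒ local maximum; f''(2) = 8/3 > 0 ⇒ local minimum.
Thus f has its local maximum at x = 2/3, with value 145/81.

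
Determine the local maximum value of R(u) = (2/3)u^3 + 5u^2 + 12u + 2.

R'(u) = 2u^2 + 10u + 12. Setting R'(u) = 0 gives u ∈ {-3, -2}.
Since R''(u) = 4u + 10, we get R''(-3) = -2 < 0 ⇒ local maximum; R''(-2) = 2 > 0 ⇒ local minimum.
So the local maximum value is R(-3) = -7.

-7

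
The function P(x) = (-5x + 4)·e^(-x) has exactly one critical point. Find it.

P'(x) = (-5)·e^(-x) + (-5x + 4)·(-1)·e^(-x) = (5x - 9)·e^(-x). Since e^(-x) > 0, the only critical point is x = 9/5.
P''(9/5) has the same sign as 5 > 0, so this is a local minimum.
P(9/5) = (-5)·e^(-9/5) ≈ -0.8265.

9/5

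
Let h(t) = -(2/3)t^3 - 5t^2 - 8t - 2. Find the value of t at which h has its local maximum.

Critical points: h'(t) = -2t^2 - 10t - 8 vanishes at t = -4, -1.
h''(t) = -4t - 10. h''(-4) = 6 > 0 ⇒ local minimum; h''(-1) = -6 < 0 ⇒ local maximum.
The local maximum is h(-1) = 5/3.

-1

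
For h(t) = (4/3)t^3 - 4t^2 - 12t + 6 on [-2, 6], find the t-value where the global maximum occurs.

h'(t) = 4t^2 - 8t - 12, which vanishes at t = -1 and t = 3.
Candidates: h(-2) = 10/3, h(-1) = 38/3, h(3) = -30, h(6) = 78.
Hence the absolute maximum is 78 at t = 6.

6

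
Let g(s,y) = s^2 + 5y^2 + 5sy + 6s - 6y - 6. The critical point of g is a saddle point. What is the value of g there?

∂g/∂s = 2s + 5y + 6 = 0 and ∂g/∂y = 5s + 10y - 6 = 0, so (s, y) = (18, -42/5).
The Hessian has g_{ss} = 2, g_{yy} = 10, g_{sy} = 5, giving D = -5 < 0, so the point is a saddle point.
g(18, -42/5) = 366/5.

366/5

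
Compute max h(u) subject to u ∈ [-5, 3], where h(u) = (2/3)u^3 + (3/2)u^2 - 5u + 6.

45/2

h'(u) = 2u^2 + 3u - 5, which vanishes at u = -5/2 and u = 1.
Candidates: h(-5) = -89/6,  h(-5/2) = 419/24,  h(1) = 19/6,  h(3) = 45/2.
So the maximum is h(3) = 45/2.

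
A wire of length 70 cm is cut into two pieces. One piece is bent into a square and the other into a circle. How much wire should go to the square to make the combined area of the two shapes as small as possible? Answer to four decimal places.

39.2069

Let x be the length used for the square. Square side x/4; circle radius (70−x)/(2π).
A(x) = (x/4)² + π·((70−x)/(2π))² = x²/16 + (70−x)²/(4π) for 0 ≤ x ≤ 70. A'(x) = x/8 − (70−x)/(2π) = 0 gives x = 4·70/(π+4) ≈ 39.2069.
A'' = 1/8 + 1/(2π) > 0, so this gives the minimum combined area; x ≈ 39.2069 cm to the square.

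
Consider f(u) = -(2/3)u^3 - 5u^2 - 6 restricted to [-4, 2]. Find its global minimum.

The derivative is -2u^2 - 10u, whose only zero in [-4, 2] is u = 0.
Compare values at every candidate in [-4, 2]: f(-4) = -130/3,  f(0) = -6,  f(2) = -94/3.
The minimum over the interval is -130/3, attained at u = -4.

-130/3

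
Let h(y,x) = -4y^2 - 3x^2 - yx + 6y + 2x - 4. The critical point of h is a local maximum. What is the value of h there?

-76/47

∂h/∂y = -8y - x + 6 = 0 and ∂h/∂x = -y - 6x + 2 = 0, so (y, x) = (34/47, 10/47).
The Hessian has h_{yy} = -8, h_{xx} = -6, h_{yx} = -1, giving D = 47 > 0 with h_{yy} < 0, so the point is a local maximum.
h(34/47, 10/47) = -76/47.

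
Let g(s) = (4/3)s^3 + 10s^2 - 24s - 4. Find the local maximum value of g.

212

Critical points: g'(s) = 4s^2 + 20s - 24 vanishes at s = -6, 1.
Since g''(s) = 8s + 20, we get g''(-6) = -28 < 0 ⇒ local maximum; g''(1) = 28 > 0 ⇒ local minimum.
So the local maximum value is g(-6) = 212.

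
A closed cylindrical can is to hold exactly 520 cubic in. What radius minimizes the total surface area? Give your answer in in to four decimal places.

With radius r and height h, πr²h = 520 so h = 520/(πr²), and S(r) = 2πr² + 2πrh = 2πr² + 2·520/r.
S'(r) = 4πr − 2·520/r² = 0 ⇒ r³ = 520/(2π), so r ≈ 4.3579 and h = 2r ≈ 8.7157.
S''(r) = 4π + 4·520/r³ > 0, so this is the minimum; S ≈ 357.9729.

4.3579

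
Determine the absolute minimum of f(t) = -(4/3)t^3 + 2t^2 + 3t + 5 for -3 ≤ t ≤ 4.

f'(t) = -4t^2 + 4t + 3, which vanishes at t = -1/2 and t = 3/2.
Evaluating at the critical points and endpoints: f(-3) = 50, f(-1/2) = 25/6, f(3/2) = 19/2, f(4) = -109/3.
The minimum over the interval is -109/3, attained at t = 4.

-109/3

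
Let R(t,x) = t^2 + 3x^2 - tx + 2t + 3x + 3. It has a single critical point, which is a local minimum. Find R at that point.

6/11

∂R/∂t = 2t - x + 2 = 0 and ∂R/∂x = -t + 6x + 3 = 0, so (t, x) = (-15/11, -8/11).
The Hessian has R_{tt} = 2, R_{xx} = 6, R_{tx} = -1, giving D = 11 > 0 with R_{tt} > 0, so the point is a local minimum.
R(-15/11, -8/11) = 6/11.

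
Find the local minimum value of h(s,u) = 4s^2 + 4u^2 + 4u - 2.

∂h/∂s = 8s = 0 and ∂h/∂u = 8u + 4 = 0, so (s, u) = (0, -1/2).
The Hessian has h_{ss} = 8, h_{uu} = 8, h_{su} = 0, giving D = 64 > 0 with h_{ss} > 0, so the point is a local minimum.
h(0, -1/2) = -3.

-3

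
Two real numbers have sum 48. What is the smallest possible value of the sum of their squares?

1152

With a + b = 48, a^2 + b^2 = a^2 + (48 − a)^2.
The derivative 2a − 2(48 − a) = 4a − 96 vanishes at a = 24; second derivative 4 > 0, a minimum.
The minimum is 2·(24)^2 = 1152.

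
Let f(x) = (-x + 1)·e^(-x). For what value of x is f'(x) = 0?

Differentiating with the product rule gives f'(x) = (x - 2)·e^(-x). Since e^(-x) > 0, the only critical point is x = 2.
f''(2) has the same sign as 1 > 0, so this is a local minimum.
f(2) = (-1)·e^(-2) ≈ -0.1353.

2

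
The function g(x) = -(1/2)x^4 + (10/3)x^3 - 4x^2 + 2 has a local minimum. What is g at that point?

5/6

g'(x) = -2x^3 + 10x^2 - 8x. Setting g'(x) = 0 gives x ∈ {0, 1, 4}.
g''(x) = -6x^2 + 20x - 8. g''(0) = -8 < 0 ⇒ local maximum; g''(1) = 6 > 0 ⇒ local minimum; g''(4) = -24 < 0 ⇒ local maximum.
So the local minimum value is g(1) = 5/6.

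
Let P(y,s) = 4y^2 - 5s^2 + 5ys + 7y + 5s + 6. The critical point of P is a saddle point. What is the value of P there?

62/21

∂P/∂y = 8y + 5s + 7 = 0 and ∂P/∂s = 5y - 10s + 5 = 0, so (y, s) = (-19/21, 1/21).
The Hessian has P_{yy} = 8, P_{ss} = -10, P_{ys} = 5, giving D = -105 < 0, so the point is a saddle point.
P(-19/21, 1/21) = 62/21.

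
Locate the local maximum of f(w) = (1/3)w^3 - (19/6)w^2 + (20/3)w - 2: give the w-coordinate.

Critical points: f'(w) = w^2 - (19/3)w + 20/3 vanishes at w = 4/3, 5.
Second-derivative test with f''(w) = 2w - 19/3: f''(4/3) = -11/3 < 0 ⇒ local maximum; f''(5) = 11/3 > 0 ⇒ local minimum.
So the local maximum value is f(4/3) = 166/81.

4/3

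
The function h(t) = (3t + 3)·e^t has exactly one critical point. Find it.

-2

By the product rule, h'(t) = (3t + 6)·e^t. Since e^t > 0, the only critical point is t = -2.
h''(-2) has the same sign as 3 > 0, so this is a local minimum.
h(-2) = (-3)·e^(-2) ≈ -0.4060.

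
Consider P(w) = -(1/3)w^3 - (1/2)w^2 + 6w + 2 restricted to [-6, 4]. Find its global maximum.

The derivative is -w^2 - w + 6, which vanishes at w = -3 and w = 2.
Candidates: P(-6) = 20,  P(-3) = -23/2,  P(2) = 28/3,  P(4) = -10/3.
The maximum over the interval is 20, attained at w = -6.

20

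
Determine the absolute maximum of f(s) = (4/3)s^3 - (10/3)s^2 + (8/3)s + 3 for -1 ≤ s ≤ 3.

The derivative is 4s^2 - (20/3)s + 8/3, which vanishes at s = 2/3 and s = 1.
Candidates: f(-1) = -13/3,  f(2/3) = 299/81,  f(1) = 11/3,  f(3) = 17.
So the maximum is f(3) = 17.

17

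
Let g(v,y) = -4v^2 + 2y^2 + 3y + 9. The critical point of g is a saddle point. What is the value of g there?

∂g/∂v = -8v = 0 and ∂g/∂y = 4y + 3 = 0, so (v, y) = (0, -3/4).
The Hessian has g_{vv} = -8, g_{yy} = 4, g_{vy} = 0, giving D = -32 < 0, so the point is a saddle point.
g(0, -3/4) = 63/8.

63/8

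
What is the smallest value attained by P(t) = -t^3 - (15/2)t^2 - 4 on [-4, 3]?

-197/2

Differentiating, P'(t) = -3t^2 - 15t; whose only zero in [-4, 3] is t = 0.
Evaluating at the critical points and endpoints: P(-4) = -60; P(0) = -4; P(3) = -197/2.
Hence the absolute minimum is -197/2 at t = 3.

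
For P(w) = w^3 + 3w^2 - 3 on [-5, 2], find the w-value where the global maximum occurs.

P'(w) = 3w^2 + 6w, which vanishes at w = -2 and w = 0.
Evaluating at the critical points and endpoints: P(-5) = -53,  P(-2) = 1,  P(0) = -3,  P(2) = 17.
So the maximum is P(2) = 17.

2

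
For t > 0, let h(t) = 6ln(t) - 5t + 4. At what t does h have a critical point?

h'(t) = 6/t − 5 = 0 gives t = 6/5.
h''(t) = -6/t², which is negative for t > 0, so this is a local maximum.
h(6/5) = 6·ln(6/5) - 6 + 4 ≈ -0.9061.

6/5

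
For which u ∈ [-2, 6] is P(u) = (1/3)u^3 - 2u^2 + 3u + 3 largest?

P'(u) = u^2 - 4u + 3, which vanishes at u = 1 and u = 3.
Candidates: P(-2) = -41/3,  P(1) = 13/3,  P(3) = 3,  P(6) = 21.
The maximum over the interval is 21, attained at u = 6.

6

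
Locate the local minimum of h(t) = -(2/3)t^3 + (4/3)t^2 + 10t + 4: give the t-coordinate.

-5/3

h'(t) = -2t^2 + (8/3)t + 10 = 0 at t = -5/3, 3.
h''(t) = -4t + 8/3. h''(-5/3) = 28/3 > 0 ⇒ local minimum; h''(3) = -28/3 < 0 ⇒ local maximum.
Thus h has its local minimum at t = -5/3, with value -476/81.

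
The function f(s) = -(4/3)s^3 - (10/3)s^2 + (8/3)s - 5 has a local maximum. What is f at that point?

-367/81

f'(s) = -4s^2 - (20/3)s + 8/3. Setting f'(s) = 0 gives s ∈ {-2, 1/3}.
Second-derivative test with f''(s) = -8s - 20/3: f''(-2) = 28/3 > 0 ⇒ local minimum; f''(1/3) = -28/3 < 0 ⇒ local maximum.
The local maximum is f(1/3) = -367/81.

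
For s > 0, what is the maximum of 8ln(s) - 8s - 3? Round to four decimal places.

-11.0000

g'(s) = 8/s − 8 = 0 gives s = 1.
g''(s) = -8/s², which is negative for s > 0, so this is a local maximum.
g(1) = 8·ln(1) - 8 - 3 ≈ -11.0000.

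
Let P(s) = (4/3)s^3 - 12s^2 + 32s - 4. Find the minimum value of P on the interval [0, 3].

-4

Differentiating, P'(s) = 4s^2 - 24s + 32; whose only zero in [0, 3] is s = 2.
Candidates: P(0) = -4, P(2) = 68/3, P(3) = 20.
Hence the absolute minimum is -4 at s = 0.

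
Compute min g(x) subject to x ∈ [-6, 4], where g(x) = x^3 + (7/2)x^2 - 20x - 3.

Differentiating, g'(x) = 3x^2 + 7x - 20; which vanishes at x = -4 and x = 5/3.
Evaluating at the critical points and endpoints: g(-6) = 27; g(-4) = 69; g(5/3) = -1187/54; g(4) = 37.
Hence the absolute minimum is -1187/54 at x = 5/3.

-1187/54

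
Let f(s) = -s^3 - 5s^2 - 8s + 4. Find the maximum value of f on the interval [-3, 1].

The derivative is -3s^2 - 10s - 8, which vanishes at s = -2 and s = -4/3.
Evaluating at the critical points and endpoints: f(-3) = 10; f(-2) = 8; f(-4/3) = 220/27; f(1) = -10.
The maximum over the interval is 10, attained at s = -3.

10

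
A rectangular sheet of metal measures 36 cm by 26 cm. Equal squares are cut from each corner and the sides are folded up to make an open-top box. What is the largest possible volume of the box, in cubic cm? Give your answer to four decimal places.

2080.0624

With cut size x, the volume is V(x) = x(36 − 2x)(26 − 2x) for 0 < x < 13.
V'(x) = 12x^2 − 248x + 936. Setting V'(x) = 0 gives x ≈ 4.9688 (the root in (0, 13)).
V''(x) = 24x − 248 is negative there, so this is the maximum; V ≈ 2080.0624.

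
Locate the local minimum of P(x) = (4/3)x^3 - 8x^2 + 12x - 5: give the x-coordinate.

3

P'(x) = 4x^2 - 16x + 12 = 0 at x = 1, 3.
Since P''(x) = 8x - 16, we get P''(1) = -8 < 0 ⇒ local maximum; P''(3) = 8 > 0 ⇒ local minimum.
Thus P has its local minimum at x = 3, with value -5.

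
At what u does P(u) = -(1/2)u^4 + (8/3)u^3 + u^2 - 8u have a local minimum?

P'(u) = -2u^3 + 8u^2 + 2u - 8 = 0 at u = -1, 1, 4.
Since P''(u) = -6u^2 + 16u + 2, we get P''(-1) = -20 < 0 ⇒ local maximum; P''(1) = 12 > 0 ⇒ local minimum; P''(4) = -30 < 0 ⇒ local maximum.
So the local minimum value is P(1) = -29/6.

1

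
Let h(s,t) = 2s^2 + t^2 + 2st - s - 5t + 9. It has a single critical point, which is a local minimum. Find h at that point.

-5/4

∂h/∂s = 4s + 2t - 1 = 0 and ∂h/∂t = 2s + 2t - 5 = 0, so (s, t) = (-2, 9/2).
The Hessian has h_{ss} = 4, h_{tt} = 2, h_{st} = 2, giving D = 4 > 0 with h_{ss} > 0, so the point is a local minimum.
h(-2, 9/2) = -5/4.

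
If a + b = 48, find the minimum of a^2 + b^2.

1152

With a + b = 48, a^2 + b^2 = a^2 + (48 − a)^2.
The derivative 2a − 2(48 − a) = 4a − 96 vanishes at a = 24; second derivative 4 > 0, a minimum.
The minimum is 2·(24)^2 = 1152.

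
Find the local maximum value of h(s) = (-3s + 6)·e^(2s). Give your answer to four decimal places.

30.1283

Differentiating with the product rule gives h'(s) = (-6s + 9)·e^(2s). Since e^(2s) > 0, the only critical point is s = 3/2.
h''(3/2) has the same sign as -6 < 0, so this is a local maximum.
h(3/2) = (3/2)·e^(3) ≈ 30.1283.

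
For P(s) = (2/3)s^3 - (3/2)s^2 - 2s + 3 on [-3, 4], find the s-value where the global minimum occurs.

The derivative is 2s^2 - 3s - 2, which vanishes at s = -1/2 and s = 2.
Compare values at every candidate in [-3, 4]: P(-3) = -45/2,  P(-1/2) = 85/24,  P(2) = -5/3,  P(4) = 41/3.
Hence the absolute minimum is -45/2 at s = -3.

-3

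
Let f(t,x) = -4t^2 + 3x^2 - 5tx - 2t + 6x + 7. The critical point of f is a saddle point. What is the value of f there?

∂f/∂t = -8t - 5x - 2 = 0 and ∂f/∂x = -5t + 6x + 6 = 0, so (t, x) = (18/73, -58/73).
The Hessian has f_{tt} = -8, f_{xx} = 6, f_{tx} = -5, giving D = -73 < 0, so the point is a saddle point.
f(18/73, -58/73) = 319/73.

319/73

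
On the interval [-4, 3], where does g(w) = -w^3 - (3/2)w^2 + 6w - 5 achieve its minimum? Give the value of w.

g'(w) = -3w^2 - 3w + 6, which vanishes at w = -2 and w = 1.
Candidates: g(-4) = 11,  g(-2) = -15,  g(1) = -3/2,  g(3) = -55/2.
So the minimum is g(3) = -55/2.

3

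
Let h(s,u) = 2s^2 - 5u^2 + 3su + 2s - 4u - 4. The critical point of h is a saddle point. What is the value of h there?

-160/49

∂h/∂s = 4s + 3u + 2 = 0 and ∂h/∂u = 3s - 10u - 4 = 0, so (s, u) = (-8/49, -22/49).
The Hessian has h_{ss} = 4, h_{uu} = -10, h_{su} = 3, giving D = -49 < 0, so the point is a saddle point.
h(-8/49, -22/49) = -160/49.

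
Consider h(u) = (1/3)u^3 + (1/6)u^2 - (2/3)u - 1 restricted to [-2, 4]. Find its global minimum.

-5/3

Differentiating, h'(u) = u^2 + (1/3)u - 2/3; which vanishes at u = -1 and u = 2/3.
Candidates: h(-2) = -5/3, h(-1) = -1/2, h(2/3) = -103/81, h(4) = 61/3.
So the minimum is h(-2) = -5/3.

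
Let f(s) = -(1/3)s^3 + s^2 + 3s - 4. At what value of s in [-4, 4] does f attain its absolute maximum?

Differentiating, f'(s) = -s^2 + 2s + 3; which vanishes at s = -1 and s = 3.
Candidates: f(-4) = 64/3,  f(-1) = -17/3,  f(3) = 5,  f(4) = 8/3.
The maximum over the interval is 64/3, attained at s = -4.

-4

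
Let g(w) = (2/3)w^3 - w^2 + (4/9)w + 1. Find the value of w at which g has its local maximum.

1/3

Critical points: g'(w) = 2w^2 - 2w + 4/9 vanishes at w = 1/3, 2/3.
Second-derivative test with g''(w) = 4w - 2: g''(1/3) = -2/3 < 0 ⇒ local maximum; g''(2/3) = 2/3 > 0 ⇒ local minimum.
Thus g has its local maximum at w = 1/3, with value 86/81.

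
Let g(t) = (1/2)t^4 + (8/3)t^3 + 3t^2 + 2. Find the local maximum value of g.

17/6

Critical points: g'(t) = 2t^3 + 8t^2 + 6t vanishes at t = -3, -1, 0.
Second-derivative test with g''(t) = 6t^2 + 16t + 6: g''(-3) = 12 > 0 ⇒ local minimum; g''(-1) = -4 < 0 ⇒ local maximum; g''(0) = 6 > 0 ⇒ local minimum.
So the local maximum value is g(-1) = 17/6.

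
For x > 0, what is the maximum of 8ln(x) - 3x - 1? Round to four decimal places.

-1.1534

g'(x) = 8/x − 3 = 0 gives x = 8/3.
g''(x) = -8/x², which is negative for x > 0, so this is a local maximum.
g(8/3) = 8·ln(8/3) - 8 - 1 ≈ -1.1534.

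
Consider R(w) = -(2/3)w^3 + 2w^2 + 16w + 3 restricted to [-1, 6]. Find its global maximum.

169/3

Differentiating, R'(w) = -2w^2 + 4w + 16; whose only zero in [-1, 6] is w = 4.
Compare values at every candidate in [-1, 6]: R(-1) = -31/3, R(4) = 169/3, R(6) = 27.
Hence the absolute maximum is 169/3 at w = 4.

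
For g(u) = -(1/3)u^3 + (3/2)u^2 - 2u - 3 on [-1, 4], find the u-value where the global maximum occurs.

-1

Differentiating, g'(u) = -u^2 + 3u - 2; which vanishes at u = 1 and u = 2.
Candidates: g(-1) = 5/6; g(1) = -23/6; g(2) = -11/3; g(4) = -25/3.
Hence the absolute maximum is 5/6 at u = -1.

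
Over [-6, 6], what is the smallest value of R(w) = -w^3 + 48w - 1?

Differentiating, R'(w) = -3w^2 + 48; which vanishes at w = -4 and w = 4.
Candidates: R(-6) = -73,  R(-4) = -129,  R(4) = 127,  R(6) = 71.
So the minimum is R(-4) = -129.

-129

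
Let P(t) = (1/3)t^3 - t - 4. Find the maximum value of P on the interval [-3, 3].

P'(t) = t^2 - 1, which vanishes at t = -1 and t = 1.
Candidates: P(-3) = -10; P(-1) = -10/3; P(1) = -14/3; P(3) = 2.
The maximum over the interval is 2, attained at t = 3.

2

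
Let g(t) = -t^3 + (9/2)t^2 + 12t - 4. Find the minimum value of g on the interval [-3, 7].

The derivative is -3t^2 + 9t + 12, which vanishes at t = -1 and t = 4.
Evaluating at the critical points and endpoints: g(-3) = 55/2; g(-1) = -21/2; g(4) = 52; g(7) = -85/2.
The minimum over the interval is -85/2, attained at t = 7.

-85/2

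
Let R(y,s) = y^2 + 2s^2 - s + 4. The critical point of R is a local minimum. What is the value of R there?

31/8

∂R/∂y = 2y = 0 and ∂R/∂s = 4s - 1 = 0, so (y, s) = (0, 1/4).
The Hessian has R_{yy} = 2, R_{ss} = 4, R_{ys} = 0, giving D = 8 > 0 with R_{yy} > 0, so the point is a local minimum.
R(0, 1/4) = 31/8.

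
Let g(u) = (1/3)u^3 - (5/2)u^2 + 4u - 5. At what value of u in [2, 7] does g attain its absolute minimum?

g'(u) = u^2 - 5u + 4, whose only zero in [2, 7] is u = 4.
Candidates: g(2) = -13/3; g(4) = -23/3; g(7) = 89/6.
The minimum over the interval is -23/3, attained at u = 4.

4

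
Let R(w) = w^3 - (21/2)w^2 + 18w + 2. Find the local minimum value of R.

R'(w) = 3w^2 - 21w + 18 = 0 at w = 1, 6.
R''(w) = 6w - 21. R''(1) = -15 < 0 ⇒ local maximum; R''(6) = 15 > 0 ⇒ local minimum.
So the local minimum value is R(6) = -52.

-52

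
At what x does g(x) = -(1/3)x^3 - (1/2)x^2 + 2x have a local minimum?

-2

Critical points: g'(x) = -x^2 - x + 2 vanishes at x = -2, 1.
Second-derivative test with g''(x) = -2x - 1: g''(-2) = 3 > 0 ⇒ local minimum; g''(1) = -3 < 0 ⇒ local maximum.
The local minimum is g(-2) = -10/3.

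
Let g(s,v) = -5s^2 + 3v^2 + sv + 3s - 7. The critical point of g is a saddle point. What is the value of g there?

-400/61

∂g/∂s = -10s + v + 3 = 0 and ∂g/∂v = s + 6v = 0, so (s, v) = (18/61, -3/61).
The Hessian has g_{ss} = -10, g_{vv} = 6, g_{sv} = 1, giving D = -61 < 0, so the point is a saddle point.
g(18/61, -3/61) = -400/61.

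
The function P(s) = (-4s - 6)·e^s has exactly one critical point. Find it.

Differentiating with the product rule gives P'(s) = (-4s - 10)·e^s. Since e^s > 0, the only critical point is s = -5/2.
P''(-5/2) has the same sign as -4 < 0, so this is a local maximum.
P(-5/2) = (4)·e^(-5/2) ≈ 0.3283.

-5/2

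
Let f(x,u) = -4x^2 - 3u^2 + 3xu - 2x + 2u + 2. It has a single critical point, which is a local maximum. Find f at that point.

94/39

∂f/∂x = -8x + 3u - 2 = 0 and ∂f/∂u = 3x - 6u + 2 = 0, so (x, u) = (-2/13, 10/39).
The Hessian has f_{xx} = -8, f_{uu} = -6, f_{xu} = 3, giving D = 39 > 0 with f_{xx} < 0, so the point is a local maximum.
f(-2/13, 10/39) = 94/39.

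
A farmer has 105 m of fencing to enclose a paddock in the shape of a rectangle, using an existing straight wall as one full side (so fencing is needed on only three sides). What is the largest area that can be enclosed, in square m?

11025/8

Let the sides perpendicular to the wall have length x and the parallel side y, so 2x + y = 105 and the area is A = xy = x(105 − 2x).
A'(x) = 105 − 4x = 0 gives x = 105/4, and A''(x) = −4 < 0 confirms a maximum.
Then y = 105 − 2·105/4 = 105/2 and A = 11025/8.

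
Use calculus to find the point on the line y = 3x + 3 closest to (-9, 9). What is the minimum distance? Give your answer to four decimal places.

10.4355

Minimize D(x)^2 = (x + 9)^2 + (3x - 6)^2.
d/dx[D^2] = 2(x + 9) + 2·3·(3x - 6) = 0 ⇒ x = 9/10.
Then y = 57/10 and the distance is √(1089/10) ≈ 10.4355.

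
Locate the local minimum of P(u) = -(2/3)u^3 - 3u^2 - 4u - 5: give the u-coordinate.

P'(u) = -2u^2 - 6u - 4. Setting P'(u) = 0 gives u ∈ {-2, -1}.
P''(u) = -4u - 6. P''(-2) = 2 > 0 ⇒ local minimum; P''(-1) = -2 < 0 ⇒ local maximum.
So the local minimum value is P(-2) = -11/3.

-2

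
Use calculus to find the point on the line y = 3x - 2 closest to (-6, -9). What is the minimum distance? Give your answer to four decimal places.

3.4785

Minimize D(x)^2 = (x + 6)^2 + (3x + 7)^2.
d/dx[D^2] = 2(x + 6) + 2·3·(3x + 7) = 0 ⇒ x = -27/10.
Then y = -101/10 and the distance is √(121/10) ≈ 3.4785.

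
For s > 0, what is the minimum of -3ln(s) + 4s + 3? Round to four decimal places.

g'(s) = -3/s + 4 = 0 gives s = 3/4.
g''(s) = 3/s², which is positive for s > 0, so this is a local minimum.
g(3/4) = -3·ln(3/4) + 3 + 3 ≈ 6.8630.

6.8630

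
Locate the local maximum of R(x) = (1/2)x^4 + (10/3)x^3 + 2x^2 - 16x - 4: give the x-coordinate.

R'(x) = 2x^3 + 10x^2 + 4x - 16 = 0 at x = -4, -2, 1.
Second-derivative test with R''(x) = 6x^2 + 20x + 4: R''(-4) = 20 > 0 ⇒ local minimum; R''(-2) = -12 < 0 ⇒ local maximum; R''(1) = 30 > 0 ⇒ local minimum.
The local maximum is R(-2) = 52/3.

-2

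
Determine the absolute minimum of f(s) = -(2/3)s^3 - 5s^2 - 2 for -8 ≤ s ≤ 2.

f'(s) = -2s^2 - 10s, which vanishes at s = -5 and s = 0.
Compare values at every candidate in [-8, 2]: f(-8) = 58/3,  f(-5) = -131/3,  f(0) = -2,  f(2) = -82/3.
So the minimum is f(-5) = -131/3.

-131/3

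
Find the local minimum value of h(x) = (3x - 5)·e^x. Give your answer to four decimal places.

-5.8432

h'(x) = 3·e^x + (3x - 5)·1·e^x = (3x - 2)·e^x. Since e^x > 0, the only critical point is x = 2/3.
h''(2/3) has the same sign as 3 > 0, so this is a local minimum.
h(2/3) = (-3)·e^(2/3) ≈ -5.8432.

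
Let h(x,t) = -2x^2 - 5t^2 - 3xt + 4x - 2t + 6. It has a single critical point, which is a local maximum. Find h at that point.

298/31

∂h/∂x = -4x - 3t + 4 = 0 and ∂h/∂t = -3x - 10t - 2 = 0, so (x, t) = (46/31, -20/31).
The Hessian has h_{xx} = -4, h_{tt} = -10, h_{xt} = -3, giving D = 31 > 0 with h_{xx} < 0, so the point is a local maximum.
h(46/31, -20/31) = 298/31.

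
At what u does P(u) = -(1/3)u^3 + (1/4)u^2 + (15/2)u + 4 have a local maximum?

Critical points: P'(u) = -u^2 + (1/2)u + 15/2 vanishes at u = -5/2, 3.
P''(u) = -2u + 1/2. P''(-5/2) = 11/2 > 0 ⇒ local minimum; P''(3) = -11/2 < 0 ⇒ local maximum.
So the local maximum value is P(3) = 79/4.

3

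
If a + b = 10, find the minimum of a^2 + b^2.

50

With a + b = 10, a^2 + b^2 = a^2 + (10 − a)^2.
The derivative 2a − 2(10 − a) = 4a − 20 vanishes at a = 5; second derivative 4 > 0, a minimum.
The minimum is 2·(5)^2 = 50.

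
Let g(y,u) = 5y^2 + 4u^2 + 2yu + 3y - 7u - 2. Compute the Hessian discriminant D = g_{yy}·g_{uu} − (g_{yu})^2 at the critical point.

76

∂g/∂y = 10y + 2u + 3 = 0 and ∂g/∂u = 2y + 8u - 7 = 0, so (y, u) = (-1/2, 1).
The Hessian has g_{yy} = 10, g_{uu} = 8, g_{yu} = 2, giving D = 76 > 0 with g_{yy} > 0, so the point is a local minimum.
D = (10)·(8) − (2)^2 = 76.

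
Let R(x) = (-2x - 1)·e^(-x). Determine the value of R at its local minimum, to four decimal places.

R'(x) = (-2)·e^(-x) + (-2x - 1)·(-1)·e^(-x) = (2x - 1)·e^(-x). Since e^(-x) > 0, the only critical point is x = 1/2.
R''(1/2) has the same sign as 2 > 0, so this is a local minimum.
R(1/2) = (-2)·e^(-1/2) ≈ -1.2131.

-1.2131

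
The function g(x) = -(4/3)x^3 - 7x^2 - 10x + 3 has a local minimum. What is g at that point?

Critical points: g'(x) = -4x^2 - 14x - 10 vanishes at x = -5/2, -1.
g''(x) = -8x - 14. g''(-5/2) = 6 > 0 ⇒ local minimum; g''(-1) = -6 < 0 ⇒ local maximum.
The local minimum is g(-5/2) = 61/12.

61/12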